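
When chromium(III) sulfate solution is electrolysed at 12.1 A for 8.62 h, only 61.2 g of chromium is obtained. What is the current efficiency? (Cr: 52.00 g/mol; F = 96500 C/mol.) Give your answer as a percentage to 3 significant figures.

Q = 12.1 × 31032 = 3.755×10^5 C
n(e⁻) = 3.755×10^5 / 96500 = 3.891 mol
Cr³⁺ + 3e⁻ → Cr, so theoretical n(Cr) = 1.297 mol → 67.44 g
Efficiency = 61.2 / 67.44 = 0.9075 = 90.7%

90.7%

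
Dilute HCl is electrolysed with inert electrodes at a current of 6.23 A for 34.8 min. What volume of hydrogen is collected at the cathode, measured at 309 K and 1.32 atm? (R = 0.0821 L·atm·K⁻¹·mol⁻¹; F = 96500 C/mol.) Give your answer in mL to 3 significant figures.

1300 mL

Q = 6.23 A × 2088 s = 13010 C
n(e⁻) = Q/F = 13010/96500 = 0.1348 mol
2H⁺ + 2e⁻ → H₂, so n(H₂) = 0.1348 / 2 = 0.06740 mol
V = nRT/P = 0.06740 × 0.0821 × 309 / 1.32 = 1.295 L
= 1300 mL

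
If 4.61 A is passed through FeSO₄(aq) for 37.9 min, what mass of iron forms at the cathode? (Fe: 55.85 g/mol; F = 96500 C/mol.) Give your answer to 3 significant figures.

Q = 4.61 A × 2274 s = 10480 C
n(e⁻) = Q/F = 10480/96500 = 0.1086 mol
Fe²⁺ + 2e⁻ → Fe, so n(Fe) = 0.1086 / 2 = 0.05430 mol
m = 0.05430 × 55.85 = 3.03 g

3.03 g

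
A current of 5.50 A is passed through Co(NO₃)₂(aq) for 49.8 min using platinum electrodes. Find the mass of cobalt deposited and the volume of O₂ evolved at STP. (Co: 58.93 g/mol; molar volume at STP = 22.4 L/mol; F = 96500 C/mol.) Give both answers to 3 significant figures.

5.02 g Co; 0.954 L O₂

Q = 5.50 × 2988 = 16430 C; n(e⁻) = 16430 / 96500 = 0.1703 mol
Cathode: Co²⁺ + 2e⁻ → Co → n(Co) = 0.1703/2 = 0.08515 mol → 5.02 g
Anode: 2H₂O → O₂ + 4H⁺ + 4e⁻ → n(O₂) = 0.1703/4 = 0.04258 mol → 0.954 L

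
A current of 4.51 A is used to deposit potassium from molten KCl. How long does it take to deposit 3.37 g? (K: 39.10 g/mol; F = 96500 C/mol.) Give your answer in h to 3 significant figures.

0.512 h

n(K) = 3.37 / 39.10 = 0.08619 mol
K⁺ + e⁻ → K, so n(e⁻) = 0.08619 mol
Q = 0.08619 × 96500 = 8317 C
t = Q / I = 8317 / 4.51 = 1844 s = 0.512 h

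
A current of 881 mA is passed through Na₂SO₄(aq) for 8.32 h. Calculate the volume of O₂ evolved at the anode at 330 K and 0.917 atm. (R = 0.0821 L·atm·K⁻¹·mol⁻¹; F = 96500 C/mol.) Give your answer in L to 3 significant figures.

2.02 L

Q = It = 0.881 × 29952 = 26390 C
n(e⁻) = Q/F = 26390/96500 = 0.2735 mol
2H₂O → O₂ + 4H⁺ + 4e⁻, so n(O₂) = 0.2735 / 4 = 0.06838 mol
V = nRT/P = 0.06838 × 0.0821 × 330 / 0.917 = 2.020 L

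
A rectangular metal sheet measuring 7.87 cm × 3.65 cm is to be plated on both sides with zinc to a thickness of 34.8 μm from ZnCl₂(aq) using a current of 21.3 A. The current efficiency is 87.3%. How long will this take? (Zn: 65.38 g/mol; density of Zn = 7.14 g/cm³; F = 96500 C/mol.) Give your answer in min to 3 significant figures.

Plated area = 2 × 7.87 × 3.65 = 57.45 cm²
Volume = 57.45 × 34.8×10⁻⁴ cm = 0.1999 cm³
m(Zn) = 0.1999 × 7.14 = 1.427 g
n(Zn) = 1.427 / 65.38 = 0.02183 mol; n(e⁻) = 2 × 0.02183 = 0.04366 mol
Q = 0.04366 × 96500 / 0.873 = 4826 C
t = 4826 / 21.3 = 226.6 s = 3.78 min

3.78 min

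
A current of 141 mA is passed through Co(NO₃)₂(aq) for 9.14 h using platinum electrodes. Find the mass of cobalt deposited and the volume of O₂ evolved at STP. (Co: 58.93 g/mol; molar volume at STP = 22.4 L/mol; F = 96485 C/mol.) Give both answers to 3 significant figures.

1.42 g Co; 0.269 L O₂

Q = 0.141 × 32904 = 4639 C; n(e⁻) = 4639 / 96485 = 0.04808 mol
Cathode: Co²⁺ + 2e⁻ → Co → n(Co) = 0.04808/2 = 0.02404 mol → 1.42 g
Anode: 2H₂O → O₂ + 4H⁺ + 4e⁻ → n(O₂) = 0.04808/4 = 0.01202 mol → 0.269 L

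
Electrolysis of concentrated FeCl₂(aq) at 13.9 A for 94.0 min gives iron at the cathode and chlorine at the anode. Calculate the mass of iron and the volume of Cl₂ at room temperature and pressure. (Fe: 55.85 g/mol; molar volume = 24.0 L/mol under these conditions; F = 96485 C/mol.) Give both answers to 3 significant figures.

22.7 g Fe; 9.75 L Cl₂

Q = 13.9 × 5640 = 78400 C; n(e⁻) = 78400 / 96485 = 0.8126 mol
Cathode: Fe²⁺ + 2e⁻ → Fe → n(Fe) = 0.8126/2 = 0.4063 mol → 22.7 g
Anode: 2Cl⁻ → Cl₂ + 2e⁻ → n(Cl₂) = 0.8126/2 = 0.4063 mol → 9.75 L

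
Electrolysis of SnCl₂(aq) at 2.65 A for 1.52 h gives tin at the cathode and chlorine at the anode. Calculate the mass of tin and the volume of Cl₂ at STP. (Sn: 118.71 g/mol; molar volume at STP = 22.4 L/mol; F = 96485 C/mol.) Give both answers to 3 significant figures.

8.92 g Sn; 1.68 L Cl₂

Q = 2.65 × 5472 = 14500 C; n(e⁻) = 14500 / 96485 = 0.1503 mol
Cathode: Sn²⁺ + 2e⁻ → Sn → n(Sn) = 0.1503/2 = 0.07515 mol → 8.92 g
Anode: 2Cl⁻ → Cl₂ + 2e⁻ → n(Cl₂) = 0.1503/2 = 0.07515 mol → 1.68 L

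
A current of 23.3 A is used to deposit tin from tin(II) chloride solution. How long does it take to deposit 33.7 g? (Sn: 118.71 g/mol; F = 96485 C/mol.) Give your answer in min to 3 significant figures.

39.2 min

n(Sn) = 33.7 / 118.71 = 0.2839 mol
Sn²⁺ + 2e⁻ → Sn, so n(e⁻) = 2 × 0.2839 = 0.5678 mol
Q = 0.5678 × 96485 = 54780 C
t = Q / I = 54780 / 23.3 = 2351 s = 39.2 min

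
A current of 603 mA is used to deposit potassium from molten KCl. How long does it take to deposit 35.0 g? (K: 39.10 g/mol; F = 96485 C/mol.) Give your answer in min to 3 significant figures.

n(K) = 35.0 / 39.10 = 0.8951 mol
K⁺ + e⁻ → K, so n(e⁻) = 0.8951 mol
Q = 0.8951 × 96485 = 86360 C
t = Q / I = 86360 / 0.603 = 1.432×10^5 s = 2390 min

2390 min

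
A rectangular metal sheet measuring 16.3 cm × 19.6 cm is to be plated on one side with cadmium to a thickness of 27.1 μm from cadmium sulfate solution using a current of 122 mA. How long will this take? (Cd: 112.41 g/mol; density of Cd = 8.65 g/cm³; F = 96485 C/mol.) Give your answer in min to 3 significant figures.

Plated area = 16.3 × 19.6 = 319.5 cm²
Volume = 319.5 × 27.1×10⁻⁴ cm = 0.8658 cm³
m(Cd) = 0.8658 × 8.65 = 7.489 g
n(Cd) = 7.489 / 112.41 = 0.06662 mol; n(e⁻) = 2 × 0.06662 = 0.1332 mol
Q = 0.1332 × 96485 = 12850 C
t = 12850 / 0.122 = 1.053×10^5 s = 1760 min

1760 min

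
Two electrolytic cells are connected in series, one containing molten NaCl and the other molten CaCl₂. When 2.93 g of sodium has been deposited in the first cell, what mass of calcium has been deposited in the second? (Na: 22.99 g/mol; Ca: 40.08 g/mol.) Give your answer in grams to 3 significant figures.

n(Na) = 2.93 / 22.99 = 0.1274 mol
Na⁺ + e⁻ → Na, so n(e⁻) = 0.1274 mol
Same current for the same time ⇒ same n(e⁻) = 0.1274 mol in both cells.
Ca²⁺ + 2e⁻ → Ca, so n(Ca) = 0.1274 / 2 = 0.06370 mol
m(Ca) = 0.06370 × 40.08 = 2.55 g

2.55 g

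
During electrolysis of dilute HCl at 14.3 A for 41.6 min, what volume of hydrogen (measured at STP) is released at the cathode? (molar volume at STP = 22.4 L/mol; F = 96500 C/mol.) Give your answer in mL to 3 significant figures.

4140 mL

Charge passed = 14.3 × 2496 = 35690 C
n(e⁻) = 35690 / 96500 = 0.3698 mol
2H⁺ + 2e⁻ → H₂, so n(H₂) = 0.3698 / 2 = 0.1849 mol
V = 0.1849 × 22.4 = 4.142 L
= 4140 mL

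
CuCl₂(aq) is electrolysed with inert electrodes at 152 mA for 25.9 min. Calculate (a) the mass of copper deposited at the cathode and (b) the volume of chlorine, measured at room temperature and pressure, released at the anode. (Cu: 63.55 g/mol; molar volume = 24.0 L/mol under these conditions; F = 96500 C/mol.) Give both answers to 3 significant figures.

Q = 0.152 × 1554 = 236.2 C; n(e⁻) = 236.2 / 96500 = 0.002448 mol
Cathode: Cu²⁺ + 2e⁻ → Cu → n(Cu) = 0.002448/2 = 0.001224 mol → 0.0778 g
Anode: 2Cl⁻ → Cl₂ + 2e⁻ → n(Cl₂) = 0.002448/2 = 0.001224 mol → 0.0294 L

0.0778 g Cu; 0.0294 L Cl₂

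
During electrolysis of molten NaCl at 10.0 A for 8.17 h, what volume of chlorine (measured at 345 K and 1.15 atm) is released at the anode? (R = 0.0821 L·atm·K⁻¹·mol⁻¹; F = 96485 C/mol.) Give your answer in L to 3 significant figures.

Q = 10.0 A × 29412 s = 2.941×10^5 C
n(e⁻) = Q/F = 2.941×10^5/96485 = 3.048 mol
2Cl⁻ → Cl₂ + 2e⁻, so n(Cl₂) = 3.048 / 2 = 1.524 mol
V = nRT/P = 1.524 × 0.0821 × 345 / 1.15 = 37.54 L

37.5 L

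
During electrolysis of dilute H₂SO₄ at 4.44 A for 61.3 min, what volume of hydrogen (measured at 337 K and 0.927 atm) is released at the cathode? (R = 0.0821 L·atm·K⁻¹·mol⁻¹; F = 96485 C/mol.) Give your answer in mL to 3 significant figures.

Q = It = 4.44 × 3678 = 16330 C
Moles of electrons = 16330 / 96485 = 0.1692 mol
2H⁺ + 2e⁻ → H₂, so n(H₂) = 0.1692 / 2 = 0.08460 mol
V = nRT/P = 0.08460 × 0.0821 × 337 / 0.927 = 2.525 L
= 2530 mL

2530 mL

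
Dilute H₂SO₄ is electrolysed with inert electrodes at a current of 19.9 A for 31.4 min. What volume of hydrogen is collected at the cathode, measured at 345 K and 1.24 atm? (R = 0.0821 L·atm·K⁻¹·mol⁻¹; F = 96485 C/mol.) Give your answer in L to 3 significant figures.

Charge passed = 19.9 × 1884 = 37490 C
Moles of electrons = 37490 / 96485 = 0.3886 mol
2H⁺ + 2e⁻ → H₂, so n(H₂) = 0.3886 / 2 = 0.1943 mol
V = nRT/P = 0.1943 × 0.0821 × 345 / 1.24 = 4.438 L

4.44 L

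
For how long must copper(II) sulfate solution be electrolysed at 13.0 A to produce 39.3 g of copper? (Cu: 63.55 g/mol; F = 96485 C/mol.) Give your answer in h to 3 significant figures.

2.55 h

n(Cu) = 39.3 / 63.55 = 0.6184 mol
Cu²⁺ + 2e⁻ → Cu, so n(e⁻) = 2 × 0.6184 = 1.237 mol
Q = 1.237 × 96485 = 1.194×10^5 C
t = Q / I = 1.194×10^5 / 13.0 = 9185 s = 2.55 h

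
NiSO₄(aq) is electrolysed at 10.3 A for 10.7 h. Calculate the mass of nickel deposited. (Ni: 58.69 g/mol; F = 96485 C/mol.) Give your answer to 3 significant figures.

121 g

Charge passed = 10.3 × 38520 = 3.968×10^5 C
n(e⁻) = Q/F = 3.968×10^5/96485 = 4.113 mol
Ni²⁺ + 2e⁻ → Ni, so n(Ni) = 4.113 / 2 = 2.057 mol
m = 2.057 × 58.69 = 121 g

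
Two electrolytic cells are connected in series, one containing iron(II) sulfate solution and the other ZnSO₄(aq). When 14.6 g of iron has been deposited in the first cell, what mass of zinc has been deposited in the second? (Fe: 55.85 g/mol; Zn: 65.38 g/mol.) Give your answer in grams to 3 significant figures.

n(Fe) = 14.6 / 55.85 = 0.2614 mol
Fe²⁺ + 2e⁻ → Fe, so n(e⁻) = 2 × 0.2614 = 0.5228 mol
Since the cells are in series, n(e⁻) in the Zn cell is also 0.5228 mol.
Zn²⁺ + 2e⁻ → Zn, so n(Zn) = 0.5228 / 2 = 0.2614 mol
m(Zn) = 0.2614 × 65.38 = 17.1 g

17.1 g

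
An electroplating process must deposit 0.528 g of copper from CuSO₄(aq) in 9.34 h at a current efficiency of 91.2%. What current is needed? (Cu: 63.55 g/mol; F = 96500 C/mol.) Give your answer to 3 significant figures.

0.0523 A

n(Cu) = 0.528 / 63.55 = 0.008308 mol
Cu²⁺ + 2e⁻ → Cu, so n(e⁻) = 2 × 0.008308 = 0.01662 mol
Q = 0.01662 × 96500 / 0.912 = 1759 C
I = Q / t = 1759 / 33624 s = 0.0523 A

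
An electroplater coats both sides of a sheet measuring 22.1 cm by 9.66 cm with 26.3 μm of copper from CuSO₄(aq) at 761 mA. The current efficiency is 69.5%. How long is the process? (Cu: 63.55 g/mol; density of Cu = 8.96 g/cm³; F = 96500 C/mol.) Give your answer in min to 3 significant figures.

963 min

Plated area = 2 × 22.1 × 9.66 = 427.0 cm²
Volume = 427.0 × 26.3×10⁻⁴ cm = 1.123 cm³
m(Cu) = 1.123 × 8.96 = 10.06 g
n(Cu) = 10.06 / 63.55 = 0.1583 mol; n(e⁻) = 2 × 0.1583 = 0.3166 mol
Q = 0.3166 × 96500 / 0.695 = 43960 C
t = 43960 / 0.761 = 57770 s = 963 min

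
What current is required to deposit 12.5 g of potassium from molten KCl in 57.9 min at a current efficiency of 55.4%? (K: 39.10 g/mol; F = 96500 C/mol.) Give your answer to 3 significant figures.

n(K) = 12.5 / 39.10 = 0.3197 mol
K⁺ + e⁻ → K, so n(e⁻) = 0.3197 mol
Q = 0.3197 × 96500 / 0.554 = 55690 C
I = Q / t = 55690 / 3474 s = 16.0 A

16.0 A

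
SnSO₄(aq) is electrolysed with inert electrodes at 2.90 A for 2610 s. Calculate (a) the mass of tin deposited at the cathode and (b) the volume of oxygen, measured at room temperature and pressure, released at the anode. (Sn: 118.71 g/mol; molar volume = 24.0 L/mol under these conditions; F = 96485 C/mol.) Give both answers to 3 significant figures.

Q = 2.90 × 2610 = 7569 C; n(e⁻) = 7569 / 96485 = 0.07845 mol
Cathode: Sn²⁺ + 2e⁻ → Sn → n(Sn) = 0.07845/2 = 0.03923 mol → 4.66 g
Anode: 2H₂O → O₂ + 4H⁺ + 4e⁻ → n(O₂) = 0.07845/4 = 0.01961 mol → 0.471 L

4.66 g Sn; 0.471 L O₂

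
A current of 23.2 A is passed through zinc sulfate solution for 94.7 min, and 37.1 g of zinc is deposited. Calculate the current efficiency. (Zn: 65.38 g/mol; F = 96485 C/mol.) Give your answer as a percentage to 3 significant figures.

83.1%

Q = 23.2 × 5682 = 1.318×10^5 C
n(e⁻) = 1.318×10^5 / 96485 = 1.366 mol
Zn²⁺ + 2e⁻ → Zn, so theoretical n(Zn) = 0.6830 mol → 44.65 g
Efficiency = 37.1 / 44.65 = 0.8309 = 83.1%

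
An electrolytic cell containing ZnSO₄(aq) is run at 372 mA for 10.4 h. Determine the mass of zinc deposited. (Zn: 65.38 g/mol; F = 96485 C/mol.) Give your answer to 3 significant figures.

4.72 g

Q = It = 0.372 × 37440 = 13930 C
Moles of electrons = 13930 / 96485 = 0.1444 mol
Zn²⁺ + 2e⁻ → Zn, so n(Zn) = 0.1444 / 2 = 0.07220 mol
m = 0.07220 × 65.38 = 4.72 g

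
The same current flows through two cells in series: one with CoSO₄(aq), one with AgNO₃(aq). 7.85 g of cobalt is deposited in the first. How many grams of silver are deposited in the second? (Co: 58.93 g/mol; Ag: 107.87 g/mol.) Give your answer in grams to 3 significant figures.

28.7 g

n(Co) = 7.85 / 58.93 = 0.1332 mol
Co²⁺ + 2e⁻ → Co, so n(e⁻) = 2 × 0.1332 = 0.2664 mol
In series, the same 0.2664 mol of electrons flows through the second cell.
Ag⁺ + e⁻ → Ag, so n(Ag) = 0.2664 mol
m(Ag) = 0.2664 × 107.87 = 28.7 g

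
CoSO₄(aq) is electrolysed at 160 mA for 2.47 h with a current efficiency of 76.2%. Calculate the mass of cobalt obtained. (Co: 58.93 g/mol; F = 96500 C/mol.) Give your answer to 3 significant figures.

Q = 0.160 × 8892 = 1423 C
n(e⁻) = 1423 / 96500 = 0.01475 mol
Co²⁺ + 2e⁻ → Co, so theoretical m(Co) = 0.007375 × 58.93 = 0.4346 g
Actual mass = 76.2% × 0.4346 = 0.331 g

0.331 g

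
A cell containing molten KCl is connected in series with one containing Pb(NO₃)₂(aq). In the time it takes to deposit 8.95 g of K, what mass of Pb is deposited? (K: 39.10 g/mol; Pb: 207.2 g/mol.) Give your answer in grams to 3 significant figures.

23.7 g

n(K) = 8.95 / 39.10 = 0.2289 mol
K⁺ + e⁻ → K, so n(e⁻) = 0.2289 mol
In series, the same 0.2289 mol of electrons flows through the second cell.
Pb²⁺ + 2e⁻ → Pb, so n(Pb) = 0.2289 / 2 = 0.1145 mol
m(Pb) = 0.1145 × 207.2 = 23.7 g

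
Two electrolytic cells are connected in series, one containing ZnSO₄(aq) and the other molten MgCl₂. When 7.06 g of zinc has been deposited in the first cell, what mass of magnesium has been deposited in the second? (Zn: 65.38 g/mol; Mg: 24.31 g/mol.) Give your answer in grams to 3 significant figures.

2.63 g

n(Zn) = 7.06 / 65.38 = 0.1080 mol
Zn²⁺ + 2e⁻ → Zn, so n(e⁻) = 2 × 0.1080 = 0.2160 mol
Since the cells are in series, n(e⁻) in the Mg cell is also 0.2160 mol.
Mg²⁺ + 2e⁻ → Mg, so n(Mg) = 0.2160 / 2 = 0.1080 mol
m(Mg) = 0.1080 × 24.31 = 2.63 g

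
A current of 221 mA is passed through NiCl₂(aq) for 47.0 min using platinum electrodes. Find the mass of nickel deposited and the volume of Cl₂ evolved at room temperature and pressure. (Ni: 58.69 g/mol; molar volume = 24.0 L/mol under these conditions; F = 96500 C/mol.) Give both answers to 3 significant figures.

0.190 g Ni; 0.0775 L Cl₂

Q = 0.221 × 2820 = 623.2 C; n(e⁻) = 623.2 / 96500 = 0.006458 mol
Cathode: Ni²⁺ + 2e⁻ → Ni → n(Ni) = 0.006458/2 = 0.003229 mol → 0.190 g
Anode: 2Cl⁻ → Cl₂ + 2e⁻ → n(Cl₂) = 0.006458/2 = 0.003229 mol → 0.0775 L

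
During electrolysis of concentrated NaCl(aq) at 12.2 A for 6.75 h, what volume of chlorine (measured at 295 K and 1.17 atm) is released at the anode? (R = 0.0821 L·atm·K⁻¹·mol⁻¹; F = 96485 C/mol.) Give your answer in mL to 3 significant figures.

Q = 12.2 A × 24300 s = 2.965×10^5 C
n(e⁻) = 2.965×10^5 / 96485 = 3.073 mol
2Cl⁻ → Cl₂ + 2e⁻, so n(Cl₂) = 3.073 / 2 = 1.537 mol
V = nRT/P = 1.537 × 0.0821 × 295 / 1.17 = 31.82 L
= 31800 mL

31800 mL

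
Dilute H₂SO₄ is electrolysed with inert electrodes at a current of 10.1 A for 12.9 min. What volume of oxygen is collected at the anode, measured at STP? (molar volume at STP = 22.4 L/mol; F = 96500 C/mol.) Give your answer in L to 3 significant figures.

0.454 L

Q = It = 10.1 × 774 = 7817 C
n(e⁻) = 7817 / 96500 = 0.08101 mol
2H₂O → O₂ + 4H⁺ + 4e⁻, so n(O₂) = 0.08101 / 4 = 0.02025 mol
V = 0.02025 × 22.4 = 0.4536 L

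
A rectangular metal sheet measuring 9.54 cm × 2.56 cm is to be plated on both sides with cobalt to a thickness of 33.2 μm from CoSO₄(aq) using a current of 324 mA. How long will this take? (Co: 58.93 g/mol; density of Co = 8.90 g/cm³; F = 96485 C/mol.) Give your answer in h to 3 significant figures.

4.05 h

Plated area = 2 × 9.54 × 2.56 = 48.84 cm²
Volume = 48.84 × 33.2×10⁻⁴ cm = 0.1621 cm³
m(Co) = 0.1621 × 8.90 = 1.443 g
n(Co) = 1.443 / 58.93 = 0.02449 mol; n(e⁻) = 2 × 0.02449 = 0.04898 mol
Q = 0.04898 × 96485 = 4726 C
t = 4726 / 0.324 = 14590 s = 4.05 h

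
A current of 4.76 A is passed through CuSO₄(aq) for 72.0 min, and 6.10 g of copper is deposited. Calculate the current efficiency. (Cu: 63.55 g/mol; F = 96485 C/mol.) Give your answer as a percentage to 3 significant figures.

Q = 4.76 × 4320 = 20560 C
n(e⁻) = 20560 / 96485 = 0.2131 mol
Cu²⁺ + 2e⁻ → Cu, so theoretical n(Cu) = 0.1066 mol → 6.774 g
Efficiency = 6.10 / 6.774 = 0.9005 = 90.1%

90.1%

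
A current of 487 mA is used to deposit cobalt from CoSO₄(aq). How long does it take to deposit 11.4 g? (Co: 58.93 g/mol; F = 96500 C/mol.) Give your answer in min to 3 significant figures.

n(Co) = 11.4 / 58.93 = 0.1934 mol
Co²⁺ + 2e⁻ → Co, so n(e⁻) = 2 × 0.1934 = 0.3868 mol
Q = 0.3868 × 96500 = 37330 C
t = Q / I = 37330 / 0.487 = 76650 s = 1280 min

1280 min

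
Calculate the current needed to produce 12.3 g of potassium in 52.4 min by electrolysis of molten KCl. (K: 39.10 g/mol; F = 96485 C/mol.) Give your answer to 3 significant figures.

9.65 A

n(K) = 12.3 / 39.10 = 0.3146 mol
K⁺ + e⁻ → K, so n(e⁻) = 0.3146 mol
Q = 0.3146 × 96485 = 30350 C
I = Q / t = 30350 / 3144 s = 9.65 A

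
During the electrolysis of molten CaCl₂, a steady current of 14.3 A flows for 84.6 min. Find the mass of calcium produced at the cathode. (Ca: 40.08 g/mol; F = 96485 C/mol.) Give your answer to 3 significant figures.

Q = 14.3 A × 5076 s = 72590 C
n(e⁻) = 72590 / 96485 = 0.7523 mol
Ca²⁺ + 2e⁻ → Ca, so n(Ca) = 0.7523 / 2 = 0.3762 mol
m = 0.3762 × 40.08 = 15.1 g

15.1 g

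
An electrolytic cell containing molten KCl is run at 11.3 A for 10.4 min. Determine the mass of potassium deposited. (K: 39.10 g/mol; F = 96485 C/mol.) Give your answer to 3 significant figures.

Q = It = 11.3 × 624 = 7051 C
Moles of electrons = 7051 / 96485 = 0.07308 mol
K⁺ + e⁻ → K, so n(K) = 0.07308 mol
m = 0.07308 × 39.10 = 2.86 g

2.86 g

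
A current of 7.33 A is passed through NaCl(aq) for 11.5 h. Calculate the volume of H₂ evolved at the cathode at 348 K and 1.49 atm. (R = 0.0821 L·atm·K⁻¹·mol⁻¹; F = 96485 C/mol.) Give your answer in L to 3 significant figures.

Charge passed = 7.33 × 41400 = 3.035×10^5 C
Moles of electrons = 3.035×10^5 / 96485 = 3.146 mol
2H⁺ + 2e⁻ → H₂, so n(H₂) = 3.146 / 2 = 1.573 mol
V = nRT/P = 1.573 × 0.0821 × 348 / 1.49 = 30.16 L

30.2 L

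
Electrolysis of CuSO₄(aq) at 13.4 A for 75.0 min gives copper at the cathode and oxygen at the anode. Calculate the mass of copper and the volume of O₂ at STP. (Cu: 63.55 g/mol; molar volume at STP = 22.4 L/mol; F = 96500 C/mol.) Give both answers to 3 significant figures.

19.9 g Cu; 3.50 L O₂

Q = 13.4 × 4500 = 60300 C; n(e⁻) = 60300 / 96500 = 0.6249 mol
Cathode: Cu²⁺ + 2e⁻ → Cu → n(Cu) = 0.6249/2 = 0.3125 mol → 19.9 g
Anode: 2H₂O → O₂ + 4H⁺ + 4e⁻ → n(O₂) = 0.6249/4 = 0.1562 mol → 3.50 L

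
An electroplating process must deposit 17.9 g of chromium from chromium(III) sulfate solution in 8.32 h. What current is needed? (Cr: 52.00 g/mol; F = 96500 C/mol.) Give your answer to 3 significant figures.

n(Cr) = 17.9 / 52.00 = 0.3442 mol
Cr³⁺ + 3e⁻ → Cr, so n(e⁻) = 3 × 0.3442 = 1.033 mol
Q = 1.033 × 96500 = 99680 C
I = Q / t = 99680 / 29952 s = 3.33 A

3.33 A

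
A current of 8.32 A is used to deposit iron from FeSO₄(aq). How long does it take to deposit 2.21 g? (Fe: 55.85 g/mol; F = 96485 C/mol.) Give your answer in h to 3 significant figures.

0.255 h

n(Fe) = 2.21 / 55.85 = 0.03957 mol
Fe²⁺ + 2e⁻ → Fe, so n(e⁻) = 2 × 0.03957 = 0.07914 mol
Q = 0.07914 × 96485 = 7636 C
t = Q / I = 7636 / 8.32 = 917.8 s = 0.255 h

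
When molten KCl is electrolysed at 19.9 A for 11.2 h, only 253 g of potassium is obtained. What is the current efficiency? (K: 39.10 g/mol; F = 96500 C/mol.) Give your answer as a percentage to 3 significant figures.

77.8%

Q = 19.9 × 40320 = 8.024×10^5 C
n(e⁻) = 8.024×10^5 / 96500 = 8.315 mol
K⁺ + e⁻ → K, so theoretical n(K) = 8.315 mol → 325.1 g
Efficiency = 253 / 325.1 = 0.7782 = 77.8%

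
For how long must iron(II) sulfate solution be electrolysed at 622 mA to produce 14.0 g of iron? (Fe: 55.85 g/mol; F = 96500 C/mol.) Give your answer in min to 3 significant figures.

n(Fe) = 14.0 / 55.85 = 0.2507 mol
Fe²⁺ + 2e⁻ → Fe, so n(e⁻) = 2 × 0.2507 = 0.5014 mol
Q = 0.5014 × 96500 = 48390 C
t = Q / I = 48390 / 0.622 = 77800 s = 1300 min

1300 min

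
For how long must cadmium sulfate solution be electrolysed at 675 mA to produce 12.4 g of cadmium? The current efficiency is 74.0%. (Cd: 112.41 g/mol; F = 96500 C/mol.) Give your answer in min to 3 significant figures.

710 min

n(Cd) = 12.4 / 112.41 = 0.1103 mol
Cd²⁺ + 2e⁻ → Cd, so n(e⁻) = 2 × 0.1103 = 0.2206 mol
Q = 0.2206 × 96500 / 0.740 = 28770 C
t = Q / I = 28770 / 0.675 = 42620 s = 710 min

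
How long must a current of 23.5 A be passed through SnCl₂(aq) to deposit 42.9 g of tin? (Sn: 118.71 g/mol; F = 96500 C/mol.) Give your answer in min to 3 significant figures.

49.5 min

n(Sn) = 42.9 / 118.71 = 0.3614 mol
Sn²⁺ + 2e⁻ → Sn, so n(e⁻) = 2 × 0.3614 = 0.7228 mol
Q = 0.7228 × 96500 = 69750 C
t = Q / I = 69750 / 23.5 = 2968 s = 49.5 min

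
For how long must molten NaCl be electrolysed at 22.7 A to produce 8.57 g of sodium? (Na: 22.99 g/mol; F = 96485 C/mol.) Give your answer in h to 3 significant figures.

n(Na) = 8.57 / 22.99 = 0.3728 mol
Na⁺ + e⁻ → Na, so n(e⁻) = 0.3728 mol
Q = 0.3728 × 96485 = 35970 C
t = Q / I = 35970 / 22.7 = 1585 s = 0.440 h

0.440 h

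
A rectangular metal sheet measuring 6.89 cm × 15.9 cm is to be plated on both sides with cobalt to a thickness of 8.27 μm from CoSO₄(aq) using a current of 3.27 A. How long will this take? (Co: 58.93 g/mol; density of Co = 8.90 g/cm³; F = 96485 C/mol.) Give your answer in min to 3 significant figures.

26.9 min

Plated area = 2 × 6.89 × 15.9 = 219.1 cm²
Volume = 219.1 × 8.27×10⁻⁴ cm = 0.1812 cm³
m(Co) = 0.1812 × 8.90 = 1.613 g
n(Co) = 1.613 / 58.93 = 0.02737 mol; n(e⁻) = 2 × 0.02737 = 0.05474 mol
Q = 0.05474 × 96485 = 5282 C
t = 5282 / 3.27 = 1615 s = 26.9 min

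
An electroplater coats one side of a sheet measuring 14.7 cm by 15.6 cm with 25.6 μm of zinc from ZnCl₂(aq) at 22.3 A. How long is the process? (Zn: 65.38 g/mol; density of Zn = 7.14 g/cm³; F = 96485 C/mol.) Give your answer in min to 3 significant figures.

Plated area = 14.7 × 15.6 = 229.3 cm²
Volume = 229.3 × 25.6×10⁻⁴ cm = 0.5870 cm³
m(Zn) = 0.5870 × 7.14 = 4.191 g
n(Zn) = 4.191 / 65.38 = 0.06410 mol; n(e⁻) = 2 × 0.06410 = 0.1282 mol
Q = 0.1282 × 96485 = 12370 C
t = 12370 / 22.3 = 554.7 s = 9.25 min

9.25 min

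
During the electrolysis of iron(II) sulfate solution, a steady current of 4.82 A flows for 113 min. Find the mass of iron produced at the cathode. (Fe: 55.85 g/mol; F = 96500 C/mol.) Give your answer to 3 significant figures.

Charge passed = 4.82 × 6780 = 32680 C
Moles of electrons = 32680 / 96500 = 0.3387 mol
Fe²⁺ + 2e⁻ → Fe, so n(Fe) = 0.3387 / 2 = 0.1694 mol
m = 0.1694 × 55.85 = 9.46 g

9.46 g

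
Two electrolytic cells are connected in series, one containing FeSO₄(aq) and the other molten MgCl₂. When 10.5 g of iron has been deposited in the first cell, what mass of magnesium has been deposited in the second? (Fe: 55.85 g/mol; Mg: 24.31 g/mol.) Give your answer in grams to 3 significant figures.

4.57 g

n(Fe) = 10.5 / 55.85 = 0.1880 mol
Fe²⁺ + 2e⁻ → Fe, so n(e⁻) = 2 × 0.1880 = 0.3760 mol
Since the cells are in series, n(e⁻) in the Mg cell is also 0.3760 mol.
Mg²⁺ + 2e⁻ → Mg, so n(Mg) = 0.3760 / 2 = 0.1880 mol
m(Mg) = 0.1880 × 24.31 = 4.57 g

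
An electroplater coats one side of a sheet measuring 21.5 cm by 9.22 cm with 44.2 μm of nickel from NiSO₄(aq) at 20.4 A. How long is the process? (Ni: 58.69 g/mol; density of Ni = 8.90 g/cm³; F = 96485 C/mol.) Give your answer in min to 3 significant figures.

20.9 min

Plated area = 21.5 × 9.22 = 198.2 cm²
Volume = 198.2 × 44.2×10⁻⁴ cm = 0.8760 cm³
m(Ni) = 0.8760 × 8.90 = 7.796 g
n(Ni) = 7.796 / 58.69 = 0.1328 mol; n(e⁻) = 2 × 0.1328 = 0.2656 mol
Q = 0.2656 × 96485 = 25630 C
t = 25630 / 20.4 = 1256 s = 20.9 min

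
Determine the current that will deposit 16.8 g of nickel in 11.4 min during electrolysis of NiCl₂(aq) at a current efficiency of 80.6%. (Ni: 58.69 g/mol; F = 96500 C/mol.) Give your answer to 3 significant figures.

100 A

n(Ni) = 16.8 / 58.69 = 0.2862 mol
Ni²⁺ + 2e⁻ → Ni, so n(e⁻) = 2 × 0.2862 = 0.5724 mol
Q = 0.5724 × 96500 / 0.806 = 68530 C
I = Q / t = 68530 / 684 s = 100 A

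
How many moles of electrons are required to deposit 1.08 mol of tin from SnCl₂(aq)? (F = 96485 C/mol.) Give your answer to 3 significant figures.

2.16 mol

Sn²⁺ + 2e⁻ → Sn, so n(e⁻) = 2 × 1.08 = 2.160 mol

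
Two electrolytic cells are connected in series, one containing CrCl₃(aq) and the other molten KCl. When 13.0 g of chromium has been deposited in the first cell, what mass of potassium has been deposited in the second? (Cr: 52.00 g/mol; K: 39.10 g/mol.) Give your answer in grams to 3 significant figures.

n(Cr) = 13.0 / 52.00 = 0.2500 mol
Cr³⁺ + 3e⁻ → Cr, so n(e⁻) = 3 × 0.2500 = 0.7500 mol
Same current for the same time ⇒ same n(e⁻) = 0.7500 mol in both cells.
K⁺ + e⁻ → K, so n(K) = 0.7500 mol
m(K) = 0.7500 × 39.10 = 29.3 g

29.3 g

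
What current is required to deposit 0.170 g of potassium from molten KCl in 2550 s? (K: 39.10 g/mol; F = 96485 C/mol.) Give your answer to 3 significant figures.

n(K) = 0.170 / 39.10 = 0.004348 mol
K⁺ + e⁻ → K, so n(e⁻) = 0.004348 mol
Q = 0.004348 × 96485 = 419.5 C
I = Q / t = 419.5 / 2550 s = 0.165 A

0.165 A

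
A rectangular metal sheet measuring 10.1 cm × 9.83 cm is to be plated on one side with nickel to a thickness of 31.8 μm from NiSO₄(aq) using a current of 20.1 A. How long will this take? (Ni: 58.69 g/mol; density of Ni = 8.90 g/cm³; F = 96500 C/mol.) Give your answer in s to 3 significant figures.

460 s

Plated area = 10.1 × 9.83 = 99.28 cm²
Volume = 99.28 × 31.8×10⁻⁴ cm = 0.3157 cm³
m(Ni) = 0.3157 × 8.90 = 2.810 g
n(Ni) = 2.810 / 58.69 = 0.04788 mol; n(e⁻) = 2 × 0.04788 = 0.09576 mol
Q = 0.09576 × 96500 = 9241 C
t = 9241 / 20.1 = 459.8 s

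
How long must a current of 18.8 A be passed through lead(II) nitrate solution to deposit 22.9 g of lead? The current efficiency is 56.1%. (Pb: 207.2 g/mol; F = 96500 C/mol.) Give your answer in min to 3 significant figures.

n(Pb) = 22.9 / 207.2 = 0.1105 mol
Pb²⁺ + 2e⁻ → Pb, so n(e⁻) = 2 × 0.1105 = 0.2210 mol
Q = 0.2210 × 96500 / 0.561 = 38020 C
t = Q / I = 38020 / 18.8 = 2022 s = 33.7 min

33.7 min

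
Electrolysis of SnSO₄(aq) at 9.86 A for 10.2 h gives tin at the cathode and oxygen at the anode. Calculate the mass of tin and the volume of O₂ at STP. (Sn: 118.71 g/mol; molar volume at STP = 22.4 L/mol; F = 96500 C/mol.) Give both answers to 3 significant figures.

223 g Sn; 21.0 L O₂

Q = 9.86 × 36720 = 3.621×10^5 C; n(e⁻) = 3.621×10^5 / 96500 = 3.752 mol
Cathode: Sn²⁺ + 2e⁻ → Sn → n(Sn) = 3.752/2 = 1.876 mol → 223 g
Anode: 2H₂O → O₂ + 4H⁺ + 4e⁻ → n(O₂) = 3.752/4 = 0.9380 mol → 21.0 L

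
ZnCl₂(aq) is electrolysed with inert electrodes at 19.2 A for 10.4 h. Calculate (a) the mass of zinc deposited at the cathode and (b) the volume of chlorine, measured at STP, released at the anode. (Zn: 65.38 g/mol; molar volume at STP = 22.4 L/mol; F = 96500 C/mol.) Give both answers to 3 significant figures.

Q = 19.2 × 37440 = 7.188×10^5 C; n(e⁻) = 7.188×10^5 / 96500 = 7.449 mol
Cathode: Zn²⁺ + 2e⁻ → Zn → n(Zn) = 7.449/2 = 3.725 mol → 244 g
Anode: 2Cl⁻ → Cl₂ + 2e⁻ → n(Cl₂) = 7.449/2 = 3.725 mol → 83.4 L

244 g Zn; 83.4 L Cl₂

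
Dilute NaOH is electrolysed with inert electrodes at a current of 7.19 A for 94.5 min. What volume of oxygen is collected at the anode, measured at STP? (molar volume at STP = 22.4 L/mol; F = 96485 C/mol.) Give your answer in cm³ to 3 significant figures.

2370 cm³

Q = It = 7.19 × 5670 = 40770 C
n(e⁻) = 40770 / 96485 = 0.4226 mol
2H₂O → O₂ + 4H⁺ + 4e⁻, so n(O₂) = 0.4226 / 4 = 0.1057 mol
V = 0.1057 × 22.4 = 2.368 L
= 2370 cm³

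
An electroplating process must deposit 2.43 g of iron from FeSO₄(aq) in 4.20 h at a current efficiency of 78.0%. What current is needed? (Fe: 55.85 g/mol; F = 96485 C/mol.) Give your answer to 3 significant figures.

n(Fe) = 2.43 / 55.85 = 0.04351 mol
Fe²⁺ + 2e⁻ → Fe, so n(e⁻) = 2 × 0.04351 = 0.08702 mol
Q = 0.08702 × 96485 / 0.780 = 10760 C
I = Q / t = 10760 / 15120 s = 0.712 A

0.712 A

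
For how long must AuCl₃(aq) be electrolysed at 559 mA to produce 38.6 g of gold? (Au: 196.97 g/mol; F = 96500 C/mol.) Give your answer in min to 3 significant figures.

n(Au) = 38.6 / 196.97 = 0.1960 mol
Au³⁺ + 3e⁻ → Au, so n(e⁻) = 3 × 0.1960 = 0.5880 mol
Q = 0.5880 × 96500 = 56740 C
t = Q / I = 56740 / 0.559 = 1.015×10^5 s = 1690 min

1690 min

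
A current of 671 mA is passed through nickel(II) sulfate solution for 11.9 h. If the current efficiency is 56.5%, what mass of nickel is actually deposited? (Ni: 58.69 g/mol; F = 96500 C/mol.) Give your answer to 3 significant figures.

4.94 g

Q = 0.671 × 42840 = 28750 C
n(e⁻) = 28750 / 96500 = 0.2979 mol
Ni²⁺ + 2e⁻ → Ni, so theoretical m(Ni) = 0.1490 × 58.69 = 8.745 g
Actual mass = 56.5% × 8.745 = 4.94 g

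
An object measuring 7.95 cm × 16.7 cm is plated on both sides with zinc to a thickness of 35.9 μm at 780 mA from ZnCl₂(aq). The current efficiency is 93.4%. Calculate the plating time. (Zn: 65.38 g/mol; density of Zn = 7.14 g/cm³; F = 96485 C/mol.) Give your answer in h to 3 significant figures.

Plated area = 2 × 7.95 × 16.7 = 265.5 cm²
Volume = 265.5 × 35.9×10⁻⁴ cm = 0.9531 cm³
m(Zn) = 0.9531 × 7.14 = 6.805 g
n(Zn) = 6.805 / 65.38 = 0.1041 mol; n(e⁻) = 2 × 0.1041 = 0.2082 mol
Q = 0.2082 × 96485 / 0.934 = 21510 C
t = 21510 / 0.780 = 27580 s = 7.66 h

7.66 h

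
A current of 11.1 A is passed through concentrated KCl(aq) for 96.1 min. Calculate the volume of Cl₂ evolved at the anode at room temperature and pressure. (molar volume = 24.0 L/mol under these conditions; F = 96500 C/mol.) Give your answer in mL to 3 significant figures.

Q = It = 11.1 × 5766 = 64000 C
Moles of electrons = 64000 / 96500 = 0.6632 mol
2Cl⁻ → Cl₂ + 2e⁻, so n(Cl₂) = 0.6632 / 2 = 0.3316 mol
V = 0.3316 × 24.0 = 7.958 L
= 7960 mL

7960 mL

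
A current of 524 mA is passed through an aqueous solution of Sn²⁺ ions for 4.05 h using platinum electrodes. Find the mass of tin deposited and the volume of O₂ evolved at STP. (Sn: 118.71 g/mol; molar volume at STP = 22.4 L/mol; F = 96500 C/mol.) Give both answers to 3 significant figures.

Q = 0.524 × 14580 = 7640 C; n(e⁻) = 7640 / 96500 = 0.07917 mol
Cathode: Sn²⁺ + 2e⁻ → Sn → n(Sn) = 0.07917/2 = 0.03959 mol → 4.70 g
Anode: 2H₂O → O₂ + 4H⁺ + 4e⁻ → n(O₂) = 0.07917/4 = 0.01979 mol → 0.443 L

4.70 g Sn; 0.443 L O₂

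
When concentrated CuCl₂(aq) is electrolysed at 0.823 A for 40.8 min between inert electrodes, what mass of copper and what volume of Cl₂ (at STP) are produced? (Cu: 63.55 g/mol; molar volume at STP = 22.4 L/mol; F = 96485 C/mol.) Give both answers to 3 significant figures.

Q = 0.823 × 2448 = 2015 C; n(e⁻) = 2015 / 96485 = 0.02088 mol
Cathode: Cu²⁺ + 2e⁻ → Cu → n(Cu) = 0.02088/2 = 0.01044 mol → 0.663 g
Anode: 2Cl⁻ → Cl₂ + 2e⁻ → n(Cl₂) = 0.02088/2 = 0.01044 mol → 0.234 L

0.663 g Cu; 0.234 L Cl₂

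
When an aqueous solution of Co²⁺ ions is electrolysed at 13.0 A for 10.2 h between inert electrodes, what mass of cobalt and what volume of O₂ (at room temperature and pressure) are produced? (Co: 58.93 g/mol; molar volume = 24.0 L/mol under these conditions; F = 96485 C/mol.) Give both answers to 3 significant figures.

146 g Co; 29.7 L O₂

Q = 13.0 × 36720 = 4.774×10^5 C; n(e⁻) = 4.774×10^5 / 96485 = 4.948 mol
Cathode: Co²⁺ + 2e⁻ → Co → n(Co) = 4.948/2 = 2.474 mol → 146 g
Anode: 2H₂O → O₂ + 4H⁺ + 4e⁻ → n(O₂) = 4.948/4 = 1.237 mol → 29.7 L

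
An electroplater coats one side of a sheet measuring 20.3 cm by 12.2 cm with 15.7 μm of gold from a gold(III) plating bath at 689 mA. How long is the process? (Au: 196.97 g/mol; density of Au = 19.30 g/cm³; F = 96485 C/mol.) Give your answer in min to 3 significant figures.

Plated area = 20.3 × 12.2 = 247.7 cm²
Volume = 247.7 × 15.7×10⁻⁴ cm = 0.3889 cm³
m(Au) = 0.3889 × 19.30 = 7.506 g
n(Au) = 7.506 / 196.97 = 0.03811 mol; n(e⁻) = 3 × 0.03811 = 0.1143 mol
Q = 0.1143 × 96485 = 11030 C
t = 11030 / 0.689 = 16010 s = 267 min

267 min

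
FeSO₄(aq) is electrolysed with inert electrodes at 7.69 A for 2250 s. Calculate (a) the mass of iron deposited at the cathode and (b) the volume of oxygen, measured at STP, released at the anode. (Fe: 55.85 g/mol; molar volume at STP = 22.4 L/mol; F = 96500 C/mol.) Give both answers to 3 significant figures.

Q = 7.69 × 2250 = 17300 C; n(e⁻) = 17300 / 96500 = 0.1793 mol
Cathode: Fe²⁺ + 2e⁻ → Fe → n(Fe) = 0.1793/2 = 0.08965 mol → 5.01 g
Anode: 2H₂O → O₂ + 4H⁺ + 4e⁻ → n(O₂) = 0.1793/4 = 0.04483 mol → 1.00 L

5.01 g Fe; 1.00 L O₂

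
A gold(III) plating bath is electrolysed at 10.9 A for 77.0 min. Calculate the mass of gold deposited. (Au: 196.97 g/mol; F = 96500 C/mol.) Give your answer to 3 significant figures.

Q = 10.9 A × 4620 s = 50360 C
n(e⁻) = Q/F = 50360/96500 = 0.5219 mol
Au³⁺ + 3e⁻ → Au, so n(Au) = 0.5219 / 3 = 0.1740 mol
m = 0.1740 × 196.97 = 34.3 g

34.3 g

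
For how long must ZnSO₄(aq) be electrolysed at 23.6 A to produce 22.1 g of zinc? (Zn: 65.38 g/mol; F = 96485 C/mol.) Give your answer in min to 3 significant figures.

n(Zn) = 22.1 / 65.38 = 0.3380 mol
Zn²⁺ + 2e⁻ → Zn, so n(e⁻) = 2 × 0.3380 = 0.6760 mol
Q = 0.6760 × 96485 = 65220 C
t = Q / I = 65220 / 23.6 = 2764 s = 46.1 min

46.1 min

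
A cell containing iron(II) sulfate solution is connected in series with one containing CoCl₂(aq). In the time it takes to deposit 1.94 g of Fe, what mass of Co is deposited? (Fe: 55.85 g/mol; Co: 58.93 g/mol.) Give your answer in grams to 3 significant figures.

n(Fe) = 1.94 / 55.85 = 0.03474 mol
Fe²⁺ + 2e⁻ → Fe, so n(e⁻) = 2 × 0.03474 = 0.06948 mol
In series, the same 0.06948 mol of electrons flows through the second cell.
Co²⁺ + 2e⁻ → Co, so n(Co) = 0.06948 / 2 = 0.03474 mol
m(Co) = 0.03474 × 58.93 = 2.05 g

2.05 g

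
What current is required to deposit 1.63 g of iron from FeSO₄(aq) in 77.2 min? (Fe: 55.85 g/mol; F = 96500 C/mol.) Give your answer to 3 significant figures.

1.22 A

n(Fe) = 1.63 / 55.85 = 0.02919 mol
Fe²⁺ + 2e⁻ → Fe, so n(e⁻) = 2 × 0.02919 = 0.05838 mol
Q = 0.05838 × 96500 = 5634 C
I = Q / t = 5634 / 4632 s = 1.22 A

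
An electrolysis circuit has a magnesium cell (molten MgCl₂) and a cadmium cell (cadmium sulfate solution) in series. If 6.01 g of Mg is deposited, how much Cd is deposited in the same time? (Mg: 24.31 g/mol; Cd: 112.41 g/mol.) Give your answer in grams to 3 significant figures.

27.8 g

n(Mg) = 6.01 / 24.31 = 0.2472 mol
Mg²⁺ + 2e⁻ → Mg, so n(e⁻) = 2 × 0.2472 = 0.4944 mol
Since the cells are in series, n(e⁻) in the Cd cell is also 0.4944 mol.
Cd²⁺ + 2e⁻ → Cd, so n(Cd) = 0.4944 / 2 = 0.2472 mol
m(Cd) = 0.2472 × 112.41 = 27.8 g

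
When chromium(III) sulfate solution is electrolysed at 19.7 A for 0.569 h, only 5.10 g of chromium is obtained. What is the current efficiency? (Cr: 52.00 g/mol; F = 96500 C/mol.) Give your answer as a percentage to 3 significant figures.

Q = 19.7 × 2048.4 = 40350 C
n(e⁻) = 40350 / 96500 = 0.4181 mol
Cr³⁺ + 3e⁻ → Cr, so theoretical n(Cr) = 0.1394 mol → 7.249 g
Efficiency = 5.10 / 7.249 = 0.7035 = 70.4%

70.4%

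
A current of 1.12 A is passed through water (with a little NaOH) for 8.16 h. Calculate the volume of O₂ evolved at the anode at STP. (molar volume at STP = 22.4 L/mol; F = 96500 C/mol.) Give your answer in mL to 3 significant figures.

Charge passed = 1.12 × 29376 = 32900 C
n(e⁻) = 32900 / 96500 = 0.3409 mol
2H₂O → O₂ + 4H⁺ + 4e⁻, so n(O₂) = 0.3409 / 4 = 0.08523 mol
V = 0.08523 × 22.4 = 1.909 L
= 1910 mL

1910 mL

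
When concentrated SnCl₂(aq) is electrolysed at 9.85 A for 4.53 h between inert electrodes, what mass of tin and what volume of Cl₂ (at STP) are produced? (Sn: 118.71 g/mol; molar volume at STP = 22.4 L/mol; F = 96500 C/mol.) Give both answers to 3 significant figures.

98.8 g Sn; 18.6 L Cl₂

Q = 9.85 × 16308 = 1.606×10^5 C; n(e⁻) = 1.606×10^5 / 96500 = 1.664 mol
Cathode: Sn²⁺ + 2e⁻ → Sn → n(Sn) = 1.664/2 = 0.8320 mol → 98.8 g
Anode: 2Cl⁻ → Cl₂ + 2e⁻ → n(Cl₂) = 1.664/2 = 0.8320 mol → 18.6 L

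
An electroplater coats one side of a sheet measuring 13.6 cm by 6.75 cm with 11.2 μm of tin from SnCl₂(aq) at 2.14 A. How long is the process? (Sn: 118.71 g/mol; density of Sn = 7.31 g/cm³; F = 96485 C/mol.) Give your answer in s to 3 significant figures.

571 s

Plated area = 13.6 × 6.75 = 91.80 cm²
Volume = 91.80 × 11.2×10⁻⁴ cm = 0.1028 cm³
m(Sn) = 0.1028 × 7.31 = 0.7515 g
n(Sn) = 0.7515 / 118.71 = 0.006331 mol; n(e⁻) = 2 × 0.006331 = 0.01266 mol
Q = 0.01266 × 96485 = 1222 C
t = 1222 / 2.14 = 571.0 s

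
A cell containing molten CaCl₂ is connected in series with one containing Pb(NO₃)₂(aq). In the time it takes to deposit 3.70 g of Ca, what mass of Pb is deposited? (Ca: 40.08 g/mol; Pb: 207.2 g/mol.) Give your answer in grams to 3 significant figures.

19.1 g

n(Ca) = 3.70 / 40.08 = 0.09232 mol
Ca²⁺ + 2e⁻ → Ca, so n(e⁻) = 2 × 0.09232 = 0.1846 mol
The cells are in series, so the same charge (and hence the same n(e⁻) = 0.1846 mol) passes through both.
Pb²⁺ + 2e⁻ → Pb, so n(Pb) = 0.1846 / 2 = 0.09230 mol
m(Pb) = 0.09230 × 207.2 = 19.1 g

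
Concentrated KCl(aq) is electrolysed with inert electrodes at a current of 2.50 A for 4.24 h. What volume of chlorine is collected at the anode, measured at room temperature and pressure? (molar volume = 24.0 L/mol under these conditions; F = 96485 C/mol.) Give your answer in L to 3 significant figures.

4.75 L

Q = 2.50 A × 15264 s = 38160 C
n(e⁻) = 38160 / 96485 = 0.3955 mol
2Cl⁻ → Cl₂ + 2e⁻, so n(Cl₂) = 0.3955 / 2 = 0.1978 mol
V = 0.1978 × 24.0 = 4.747 L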